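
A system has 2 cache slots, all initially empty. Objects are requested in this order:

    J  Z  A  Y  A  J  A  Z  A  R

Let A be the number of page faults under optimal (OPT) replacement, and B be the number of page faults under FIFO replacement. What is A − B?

Under OPT: F F F F . F . F . F → 7 faults.
Under FIFO: F F F F . F F F . F → 8 faults.
A − B = 7 − 8 = -1.

-1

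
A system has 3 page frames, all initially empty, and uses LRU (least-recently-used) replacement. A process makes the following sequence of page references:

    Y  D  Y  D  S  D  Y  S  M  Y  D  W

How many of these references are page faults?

Y: miss, frames {Y}
D: miss, frames {Y,D}
Y: hit
D: hit
S: miss, frames {Y,D,S}
D: hit
Y: hit
S: hit
M: miss, evict D, frames {Y,S,M}
Y: hit
D: miss, evict S, frames {M,Y,D}
W: miss, evict M, frames {Y,D,W}
Page faults: 6.

6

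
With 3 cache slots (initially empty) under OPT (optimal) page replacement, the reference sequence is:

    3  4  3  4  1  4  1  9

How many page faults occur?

4

3: fault, frames (3)
4: fault, frames (3 4)
3: hit
4: hit
1: fault, frames (3 4 1)
4: hit
1: hit
9: fault, evict 1, frames (3 4 9)
Page faults: 4.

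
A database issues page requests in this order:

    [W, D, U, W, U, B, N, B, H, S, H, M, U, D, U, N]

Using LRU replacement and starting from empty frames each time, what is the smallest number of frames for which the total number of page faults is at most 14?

2

f=1: 16 faults
f=2: 12 faults
f=3: 11 faults
f=4: 11 faults
f=5: 11 faults
f=6: 10 faults
f=7: 9 faults
f=8: 8 faults
Smallest f with faults ≤ 14 is 2.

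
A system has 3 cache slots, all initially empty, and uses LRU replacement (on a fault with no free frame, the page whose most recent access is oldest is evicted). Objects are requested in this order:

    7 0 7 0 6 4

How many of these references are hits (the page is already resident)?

7 → miss, frames [7]
0 → miss, frames [7, 0]
7 → hit
0 → hit
6 → miss, frames [7, 0, 6]
4 → miss, evict 7, frames [0, 6, 4]
Hits: 2.

2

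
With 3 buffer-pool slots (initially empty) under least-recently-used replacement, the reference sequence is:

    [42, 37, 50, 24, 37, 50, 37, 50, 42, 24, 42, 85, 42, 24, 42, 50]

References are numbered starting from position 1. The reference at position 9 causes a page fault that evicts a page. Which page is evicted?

24

pos 1: 42 -> miss, frames (42)
pos 2: 37 -> miss, frames (42 37)
pos 3: 50 -> miss, frames (42 37 50)
pos 4: 24 -> miss, evict 42, frames (37 50 24)
pos 5: 37 -> hit
pos 6: 50 -> hit
pos 7: 37 -> hit
pos 8: 50 -> hit
pos 9: 42 -> miss, evict 24, frames (37 50 42)
At position 9, page 24 is evicted.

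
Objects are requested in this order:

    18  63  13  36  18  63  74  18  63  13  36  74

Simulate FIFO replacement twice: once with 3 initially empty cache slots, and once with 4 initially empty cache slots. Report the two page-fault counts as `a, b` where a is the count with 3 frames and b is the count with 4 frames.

9, 10

3 frames: F F F F F F F . . F F . → 9 faults.
4 frames: F F F F . . F F F F F F → 10 faults.
10 > 9: adding a frame increased faults — Belady's anomaly.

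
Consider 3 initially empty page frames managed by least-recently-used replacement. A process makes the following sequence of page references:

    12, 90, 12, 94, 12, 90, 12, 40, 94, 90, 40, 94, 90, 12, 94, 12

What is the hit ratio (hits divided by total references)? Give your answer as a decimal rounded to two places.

12 -> fault, frames [12]
90 -> fault, frames [12, 90]
12 -> hit
94 -> fault, frames [90, 12, 94]
12 -> hit
90 -> hit
12 -> hit
40 -> fault, evict 94, frames [90, 12, 40]
94 -> fault, evict 90, frames [12, 40, 94]
90 -> fault, evict 12, frames [40, 94, 90]
40 -> hit
94 -> hit
90 -> hit
12 -> fault, evict 40, frames [94, 90, 12]
94 -> hit
12 -> hit
Hits: 9 of 16 references → 9/16 = 0.5625.

0.56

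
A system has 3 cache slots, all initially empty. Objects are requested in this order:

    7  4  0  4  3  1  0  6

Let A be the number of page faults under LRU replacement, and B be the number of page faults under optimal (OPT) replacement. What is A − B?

Under LRU: F F F . F F F F → 7 faults.
Under OPT: F F F . F F . F → 6 faults.
A − B = 7 − 6 = 1.

1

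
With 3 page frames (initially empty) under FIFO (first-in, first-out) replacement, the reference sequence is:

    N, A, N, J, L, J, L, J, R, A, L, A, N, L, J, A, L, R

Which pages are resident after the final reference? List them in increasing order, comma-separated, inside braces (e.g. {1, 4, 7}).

N → fault, frames {N}
A → fault, frames {N,A}
N → hit
J → fault, frames {N,A,J}
L → fault, evict N, frames {A,J,L}
J → hit
L → hit
J → hit
R → fault, evict A, frames {J,L,R}
A → fault, evict J, frames {L,R,A}
L → hit
A → hit
N → fault, evict L, frames {R,A,N}
L → fault, evict R, frames {A,N,L}
J → fault, evict A, frames {N,L,J}
A → fault, evict N, frames {L,J,A}
L → hit
R → fault, evict L, frames {J,A,R}

{A, J, R}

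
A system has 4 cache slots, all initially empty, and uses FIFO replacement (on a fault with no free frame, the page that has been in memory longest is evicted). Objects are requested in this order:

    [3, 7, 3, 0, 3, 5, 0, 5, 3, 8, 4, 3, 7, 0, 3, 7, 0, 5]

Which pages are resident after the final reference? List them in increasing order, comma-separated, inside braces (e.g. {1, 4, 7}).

{0, 3, 5, 7}

3 -> miss, frames [3]
7 -> miss, frames [3, 7]
3 -> hit
0 -> miss, frames [3, 7, 0]
3 -> hit
5 -> miss, frames [3, 7, 0, 5]
0 -> hit
5 -> hit
3 -> hit
8 -> miss, evict 3, frames [7, 0, 5, 8]
4 -> miss, evict 7, frames [0, 5, 8, 4]
3 -> miss, evict 0, frames [5, 8, 4, 3]
7 -> miss, evict 5, frames [8, 4, 3, 7]
0 -> miss, evict 8, frames [4, 3, 7, 0]
3 -> hit
7 -> hit
0 -> hit
5 -> miss, evict 4, frames [3, 7, 0, 5]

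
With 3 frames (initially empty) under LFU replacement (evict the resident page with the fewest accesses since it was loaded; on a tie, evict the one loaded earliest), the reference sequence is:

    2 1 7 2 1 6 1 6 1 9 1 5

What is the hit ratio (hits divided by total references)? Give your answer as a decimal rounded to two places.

0.50

2 -> miss, frames {2}
1 -> miss, frames {2,1}
7 -> miss, frames {2,1,7}
2 -> hit
1 -> hit
6 -> miss, evict 7, frames {2,1,6}
1 -> hit
6 -> hit
1 -> hit
9 -> miss, evict 2, frames {1,6,9}
1 -> hit
5 -> miss, evict 9, frames {1,6,5}
Hits: 6 of 12 references → 6/12 = 0.5000.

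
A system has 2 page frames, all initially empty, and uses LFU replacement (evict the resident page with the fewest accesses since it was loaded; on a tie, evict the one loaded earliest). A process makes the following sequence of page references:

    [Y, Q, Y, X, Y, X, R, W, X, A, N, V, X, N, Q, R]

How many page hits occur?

Y → fault, frames [Y]
Q → fault, frames [Y, Q]
Y → hit
X → fault, evict Q, frames [Y, X]
Y → hit
X → hit
R → fault, evict X, frames [Y, R]
W → fault, evict R, frames [Y, W]
X → fault, evict W, frames [Y, X]
A → fault, evict X, frames [Y, A]
N → fault, evict A, frames [Y, N]
V → fault, evict N, frames [Y, V]
X → fault, evict V, frames [Y, X]
N → fault, evict X, frames [Y, N]
Q → fault, evict N, frames [Y, Q]
R → fault, evict Q, frames [Y, R]
Hits: 3.

3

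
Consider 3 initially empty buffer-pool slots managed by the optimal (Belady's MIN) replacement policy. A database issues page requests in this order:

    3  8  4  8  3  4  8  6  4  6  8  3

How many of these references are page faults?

5

3 -> miss, frames {3}
8 -> miss, frames {3,8}
4 -> miss, frames {3,8,4}
8 -> hit
3 -> hit
4 -> hit
8 -> hit
6 -> miss, evict 3, frames {8,4,6}
4 -> hit
6 -> hit
8 -> hit
3 -> miss, evict 6, frames {8,4,3}
Page faults: 5.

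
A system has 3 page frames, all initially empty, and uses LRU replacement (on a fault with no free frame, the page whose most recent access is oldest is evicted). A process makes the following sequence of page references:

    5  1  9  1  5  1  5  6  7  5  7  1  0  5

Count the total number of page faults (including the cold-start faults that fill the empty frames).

8

5: fault, frames {5}
1: fault, frames {5,1}
9: fault, frames {5,1,9}
1: hit
5: hit
1: hit
5: hit
6: fault, evict 9, frames {1,5,6}
7: fault, evict 1, frames {5,6,7}
5: hit
7: hit
1: fault, evict 6, frames {5,7,1}
0: fault, evict 5, frames {7,1,0}
5: fault, evict 7, frames {1,0,5}
Page faults: 8.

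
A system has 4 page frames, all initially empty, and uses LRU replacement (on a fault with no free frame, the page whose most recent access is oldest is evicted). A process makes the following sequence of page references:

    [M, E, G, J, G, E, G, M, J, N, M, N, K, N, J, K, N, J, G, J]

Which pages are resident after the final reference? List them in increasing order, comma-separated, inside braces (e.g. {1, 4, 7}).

{G, J, K, N}

M: fault, frames (M)
E: fault, frames (M E)
G: fault, frames (M E G)
J: fault, frames (M E G J)
G: hit
E: hit
G: hit
M: hit
J: hit
N: fault, evict E, frames (G M J N)
M: hit
N: hit
K: fault, evict G, frames (J M N K)
N: hit
J: hit
K: hit
N: hit
J: hit
G: fault, evict M, frames (K N J G)
J: hit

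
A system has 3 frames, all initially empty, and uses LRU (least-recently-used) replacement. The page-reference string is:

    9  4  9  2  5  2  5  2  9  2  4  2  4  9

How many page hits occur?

9: miss, frames (9)
4: miss, frames (9 4)
9: hit
2: miss, frames (4 9 2)
5: miss, evict 4, frames (9 2 5)
2: hit
5: hit
2: hit
9: hit
2: hit
4: miss, evict 5, frames (9 2 4)
2: hit
4: hit
9: hit
Hits: 9.

9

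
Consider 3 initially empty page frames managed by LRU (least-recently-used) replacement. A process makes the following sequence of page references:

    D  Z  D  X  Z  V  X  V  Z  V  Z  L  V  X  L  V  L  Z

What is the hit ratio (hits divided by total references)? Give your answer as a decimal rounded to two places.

0.61

D -> miss, frames {D}
Z -> miss, frames {D,Z}
D -> hit
X -> miss, frames {Z,D,X}
Z -> hit
V -> miss, evict D, frames {X,Z,V}
X -> hit
V -> hit
Z -> hit
V -> hit
Z -> hit
L -> miss, evict X, frames {V,Z,L}
V -> hit
X -> miss, evict Z, frames {L,V,X}
L -> hit
V -> hit
L -> hit
Z -> miss, evict X, frames {V,L,Z}
Hits: 11 of 18 references → 11/18 = 0.6111.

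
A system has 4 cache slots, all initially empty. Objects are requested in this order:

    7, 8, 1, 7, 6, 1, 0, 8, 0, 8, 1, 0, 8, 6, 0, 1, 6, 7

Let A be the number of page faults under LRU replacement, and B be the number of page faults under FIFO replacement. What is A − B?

Under LRU: F F F . F . F F . . . . . . . . . F → 7 faults.
Under FIFO: F F F . F . F . . . . . . . . . . F → 6 faults.
A − B = 7 − 6 = 1.

1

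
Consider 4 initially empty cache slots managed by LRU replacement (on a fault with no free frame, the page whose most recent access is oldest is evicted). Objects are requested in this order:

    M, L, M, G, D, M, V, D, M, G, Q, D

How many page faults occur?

6

M → fault, frames (M)
L → fault, frames (M L)
M → hit
G → fault, frames (L M G)
D → fault, frames (L M G D)
M → hit
V → fault, evict L, frames (G D M V)
D → hit
M → hit
G → hit
Q → fault, evict V, frames (D M G Q)
D → hit
Page faults: 6.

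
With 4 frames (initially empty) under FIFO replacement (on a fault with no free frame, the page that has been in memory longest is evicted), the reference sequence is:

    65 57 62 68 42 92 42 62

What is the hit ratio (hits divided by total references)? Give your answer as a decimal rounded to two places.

65: miss, frames [65]
57: miss, frames [65, 57]
62: miss, frames [65, 57, 62]
68: miss, frames [65, 57, 62, 68]
42: miss, evict 65, frames [57, 62, 68, 42]
92: miss, evict 57, frames [62, 68, 42, 92]
42: hit
62: hit
Hits: 2 of 8 references → 2/8 = 0.2500.

0.25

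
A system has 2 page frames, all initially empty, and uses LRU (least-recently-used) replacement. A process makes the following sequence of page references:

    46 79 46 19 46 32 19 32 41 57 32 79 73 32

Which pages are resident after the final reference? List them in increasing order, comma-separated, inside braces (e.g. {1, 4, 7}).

{32, 73}

46 → fault, frames [46]
79 → fault, frames [46, 79]
46 → hit
19 → fault, evict 79, frames [46, 19]
46 → hit
32 → fault, evict 19, frames [46, 32]
19 → fault, evict 46, frames [32, 19]
32 → hit
41 → fault, evict 19, frames [32, 41]
57 → fault, evict 32, frames [41, 57]
32 → fault, evict 41, frames [57, 32]
79 → fault, evict 57, frames [32, 79]
73 → fault, evict 32, frames [79, 73]
32 → fault, evict 79, frames [73, 32]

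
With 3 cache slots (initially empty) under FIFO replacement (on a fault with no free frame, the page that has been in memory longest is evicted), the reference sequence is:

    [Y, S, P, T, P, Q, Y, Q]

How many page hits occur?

2

Y -> fault, frames (Y)
S -> fault, frames (Y S)
P -> fault, frames (Y S P)
T -> fault, evict Y, frames (S P T)
P -> hit
Q -> fault, evict S, frames (P T Q)
Y -> fault, evict P, frames (T Q Y)
Q -> hit
Hits: 2.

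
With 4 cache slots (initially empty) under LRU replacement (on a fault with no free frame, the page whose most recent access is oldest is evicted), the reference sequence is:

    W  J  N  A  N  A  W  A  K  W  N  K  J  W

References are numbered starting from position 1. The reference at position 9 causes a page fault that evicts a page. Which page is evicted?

J

pos 1: W: fault, frames (W)
pos 2: J: fault, frames (W J)
pos 3: N: fault, frames (W J N)
pos 4: A: fault, frames (W J N A)
pos 5: N: hit
pos 6: A: hit
pos 7: W: hit
pos 8: A: hit
pos 9: K: fault, evict J, frames (N W A K)
At position 9, page J is evicted.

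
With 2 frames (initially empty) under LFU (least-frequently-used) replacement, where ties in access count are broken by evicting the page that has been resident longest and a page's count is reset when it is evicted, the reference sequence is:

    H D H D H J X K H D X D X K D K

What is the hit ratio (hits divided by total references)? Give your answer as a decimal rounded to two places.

H -> miss, frames {H}
D -> miss, frames {H,D}
H -> hit
D -> hit
H -> hit
J -> miss, evict D, frames {H,J}
X -> miss, evict J, frames {H,X}
K -> miss, evict X, frames {H,K}
H -> hit
D -> miss, evict K, frames {H,D}
X -> miss, evict D, frames {H,X}
D -> miss, evict X, frames {H,D}
X -> miss, evict D, frames {H,X}
K -> miss, evict X, frames {H,K}
D -> miss, evict K, frames {H,D}
K -> miss, evict D, frames {H,K}
Hits: 4 of 16 references → 4/16 = 0.2500.

0.25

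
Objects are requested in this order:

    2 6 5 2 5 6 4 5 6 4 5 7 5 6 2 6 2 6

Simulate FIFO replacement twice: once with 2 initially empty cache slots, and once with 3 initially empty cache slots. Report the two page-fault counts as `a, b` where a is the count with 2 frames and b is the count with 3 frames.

13, 7

2 frames: F F F F . F F F F F F F . F F . . . → 13 faults.
3 frames: F F F . . . F . . . . F . F F . . . → 7 faults.
7 < 13: adding a frame reduced faults, as is typical.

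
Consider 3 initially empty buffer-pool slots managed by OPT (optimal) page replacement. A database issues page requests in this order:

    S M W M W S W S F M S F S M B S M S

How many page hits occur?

13

S → fault, frames (S)
M → fault, frames (S M)
W → fault, frames (S M W)
M → hit
W → hit
S → hit
W → hit
S → hit
F → fault, evict W, frames (S M F)
M → hit
S → hit
F → hit
S → hit
M → hit
B → fault, evict F, frames (S M B)
S → hit
M → hit
S → hit
Hits: 13.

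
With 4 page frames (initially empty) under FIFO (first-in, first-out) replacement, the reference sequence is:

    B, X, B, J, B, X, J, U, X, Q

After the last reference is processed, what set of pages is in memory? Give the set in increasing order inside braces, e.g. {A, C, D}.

B: fault, frames [B]
X: fault, frames [B, X]
B: hit
J: fault, frames [B, X, J]
B: hit
X: hit
J: hit
U: fault, frames [B, X, J, U]
X: hit
Q: fault, evict B, frames [X, J, U, Q]

{J, Q, U, X}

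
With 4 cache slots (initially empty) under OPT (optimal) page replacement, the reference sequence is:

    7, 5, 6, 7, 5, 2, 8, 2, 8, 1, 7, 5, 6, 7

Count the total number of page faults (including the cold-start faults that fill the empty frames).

7

7: fault, frames (7)
5: fault, frames (7 5)
6: fault, frames (7 5 6)
7: hit
5: hit
2: fault, frames (7 5 6 2)
8: fault, evict 6, frames (7 5 2 8)
2: hit
8: hit
1: fault, evict 8, frames (7 5 2 1)
7: hit
5: hit
6: fault, evict 1, frames (7 5 2 6)
7: hit
Page faults: 7.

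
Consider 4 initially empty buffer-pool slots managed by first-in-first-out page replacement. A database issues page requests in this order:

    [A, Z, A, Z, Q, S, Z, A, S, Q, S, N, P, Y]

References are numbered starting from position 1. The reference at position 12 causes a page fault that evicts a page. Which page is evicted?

pos 1: A → miss, frames (A)
pos 2: Z → miss, frames (A Z)
pos 3: A → hit
pos 4: Z → hit
pos 5: Q → miss, frames (A Z Q)
pos 6: S → miss, frames (A Z Q S)
pos 7: Z → hit
pos 8: A → hit
pos 9: S → hit
pos 10: Q → hit
pos 11: S → hit
pos 12: N → miss, evict A, frames (Z Q S N)
At position 12, page A is evicted.

A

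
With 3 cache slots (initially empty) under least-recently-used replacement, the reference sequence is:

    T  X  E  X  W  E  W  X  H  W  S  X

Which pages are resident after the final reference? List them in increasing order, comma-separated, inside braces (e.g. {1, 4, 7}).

T: miss, frames {T}
X: miss, frames {T,X}
E: miss, frames {T,X,E}
X: hit
W: miss, evict T, frames {E,X,W}
E: hit
W: hit
X: hit
H: miss, evict E, frames {W,X,H}
W: hit
S: miss, evict X, frames {H,W,S}
X: miss, evict H, frames {W,S,X}

{S, W, X}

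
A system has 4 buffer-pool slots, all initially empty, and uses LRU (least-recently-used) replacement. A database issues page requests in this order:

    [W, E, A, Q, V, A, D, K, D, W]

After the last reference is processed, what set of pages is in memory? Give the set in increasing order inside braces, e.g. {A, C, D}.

{A, D, K, W}

W → fault, frames [W]
E → fault, frames [W, E]
A → fault, frames [W, E, A]
Q → fault, frames [W, E, A, Q]
V → fault, evict W, frames [E, A, Q, V]
A → hit
D → fault, evict E, frames [Q, V, A, D]
K → fault, evict Q, frames [V, A, D, K]
D → hit
W → fault, evict V, frames [A, K, D, W]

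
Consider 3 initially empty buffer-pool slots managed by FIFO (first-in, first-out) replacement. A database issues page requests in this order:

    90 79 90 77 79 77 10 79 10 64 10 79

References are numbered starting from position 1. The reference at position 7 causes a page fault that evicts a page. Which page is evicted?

90

pos 1: 90 -> miss, frames (90)
pos 2: 79 -> miss, frames (90 79)
pos 3: 90 -> hit
pos 4: 77 -> miss, frames (90 79 77)
pos 5: 79 -> hit
pos 6: 77 -> hit
pos 7: 10 -> miss, evict 90, frames (79 77 10)
At position 7, page 90 is evicted.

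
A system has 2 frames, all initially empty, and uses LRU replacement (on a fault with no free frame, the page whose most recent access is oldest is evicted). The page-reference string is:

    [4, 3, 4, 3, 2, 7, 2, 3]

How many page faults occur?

5

4 -> miss, frames [4]
3 -> miss, frames [4, 3]
4 -> hit
3 -> hit
2 -> miss, evict 4, frames [3, 2]
7 -> miss, evict 3, frames [2, 7]
2 -> hit
3 -> miss, evict 7, frames [2, 3]
Page faults: 5.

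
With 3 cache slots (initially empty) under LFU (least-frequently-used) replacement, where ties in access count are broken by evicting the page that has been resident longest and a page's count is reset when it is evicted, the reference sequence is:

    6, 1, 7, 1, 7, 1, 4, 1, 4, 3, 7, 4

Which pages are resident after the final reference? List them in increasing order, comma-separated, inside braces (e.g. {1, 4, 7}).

{1, 4, 7}

6 → miss, frames [6]
1 → miss, frames [6, 1]
7 → miss, frames [6, 1, 7]
1 → hit
7 → hit
1 → hit
4 → miss, evict 6, frames [1, 7, 4]
1 → hit
4 → hit
3 → miss, evict 7, frames [1, 4, 3]
7 → miss, evict 3, frames [1, 4, 7]
4 → hit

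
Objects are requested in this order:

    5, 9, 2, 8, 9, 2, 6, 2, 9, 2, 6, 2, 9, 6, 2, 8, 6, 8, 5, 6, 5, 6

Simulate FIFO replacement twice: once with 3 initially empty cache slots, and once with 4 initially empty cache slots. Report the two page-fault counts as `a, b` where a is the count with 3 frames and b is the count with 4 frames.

10, 6

3 frames: F F F F . . F . F F . . . . . F F . F . . . → 10 faults.
4 frames: F F F F . . F . . . . . . . . . . . F . . . → 6 faults.
6 < 10: adding a frame reduced faults, as is typical.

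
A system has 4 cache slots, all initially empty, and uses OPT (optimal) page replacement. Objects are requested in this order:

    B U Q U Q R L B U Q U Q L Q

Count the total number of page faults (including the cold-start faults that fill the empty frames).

B -> miss, frames (B)
U -> miss, frames (B U)
Q -> miss, frames (B U Q)
U -> hit
Q -> hit
R -> miss, frames (B U Q R)
L -> miss, evict R, frames (B U Q L)
B -> hit
U -> hit
Q -> hit
U -> hit
Q -> hit
L -> hit
Q -> hit
Page faults: 5.

5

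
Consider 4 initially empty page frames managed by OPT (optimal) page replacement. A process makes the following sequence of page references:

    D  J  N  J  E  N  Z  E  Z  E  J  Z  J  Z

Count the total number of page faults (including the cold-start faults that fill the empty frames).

5

D -> fault, frames {D}
J -> fault, frames {D,J}
N -> fault, frames {D,J,N}
J -> hit
E -> fault, frames {D,J,N,E}
N -> hit
Z -> fault, evict N, frames {D,J,E,Z}
E -> hit
Z -> hit
E -> hit
J -> hit
Z -> hit
J -> hit
Z -> hit
Page faults: 5.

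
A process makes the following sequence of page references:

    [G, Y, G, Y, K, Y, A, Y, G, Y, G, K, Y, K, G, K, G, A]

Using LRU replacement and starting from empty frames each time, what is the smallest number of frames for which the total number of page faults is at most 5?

f=1: 18 faults
f=2: 9 faults
f=3: 7 faults
f=4: 4 faults
Smallest f with faults ≤ 5 is 4.

4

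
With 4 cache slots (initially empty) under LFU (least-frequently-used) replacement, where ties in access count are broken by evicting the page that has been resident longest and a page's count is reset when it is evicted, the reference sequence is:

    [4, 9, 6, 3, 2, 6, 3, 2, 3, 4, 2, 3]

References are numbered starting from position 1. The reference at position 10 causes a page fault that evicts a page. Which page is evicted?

9

pos 1: 4 -> miss, frames {4}
pos 2: 9 -> miss, frames {4,9}
pos 3: 6 -> miss, frames {4,9,6}
pos 4: 3 -> miss, frames {4,9,6,3}
pos 5: 2 -> miss, evict 4, frames {9,6,3,2}
pos 6: 6 -> hit
pos 7: 3 -> hit
pos 8: 2 -> hit
pos 9: 3 -> hit
pos 10: 4 -> miss, evict 9, frames {6,3,2,4}
At position 10, page 9 is evicted.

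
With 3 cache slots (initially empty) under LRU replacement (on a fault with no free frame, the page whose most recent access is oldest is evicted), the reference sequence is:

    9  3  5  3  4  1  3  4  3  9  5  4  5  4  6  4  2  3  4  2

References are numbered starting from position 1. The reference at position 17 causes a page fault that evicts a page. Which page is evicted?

pos 1: 9 -> miss, frames (9)
pos 2: 3 -> miss, frames (9 3)
pos 3: 5 -> miss, frames (9 3 5)
pos 4: 3 -> hit
pos 5: 4 -> miss, evict 9, frames (5 3 4)
pos 6: 1 -> miss, evict 5, frames (3 4 1)
pos 7: 3 -> hit
pos 8: 4 -> hit
pos 9: 3 -> hit
pos 10: 9 -> miss, evict 1, frames (4 3 9)
pos 11: 5 -> miss, evict 4, frames (3 9 5)
pos 12: 4 -> miss, evict 3, frames (9 5 4)
pos 13: 5 -> hit
pos 14: 4 -> hit
pos 15: 6 -> miss, evict 9, frames (5 4 6)
pos 16: 4 -> hit
pos 17: 2 -> miss, evict 5, frames (6 4 2)
At position 17, page 5 is evicted.

5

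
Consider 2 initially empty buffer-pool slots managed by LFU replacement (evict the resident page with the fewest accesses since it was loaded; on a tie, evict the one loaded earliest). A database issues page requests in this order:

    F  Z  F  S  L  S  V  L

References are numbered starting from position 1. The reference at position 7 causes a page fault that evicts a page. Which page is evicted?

S

pos 1: F → miss, frames (F)
pos 2: Z → miss, frames (F Z)
pos 3: F → hit
pos 4: S → miss, evict Z, frames (F S)
pos 5: L → miss, evict S, frames (F L)
pos 6: S → miss, evict L, frames (F S)
pos 7: V → miss, evict S, frames (F V)
At position 7, page S is evicted.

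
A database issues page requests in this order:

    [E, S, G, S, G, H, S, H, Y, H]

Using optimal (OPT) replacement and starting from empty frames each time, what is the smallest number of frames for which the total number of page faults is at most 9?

2

f=1: 10 faults
f=2: 5 faults
f=3: 5 faults
f=4: 5 faults
f=5: 5 faults
Smallest f with faults ≤ 9 is 2.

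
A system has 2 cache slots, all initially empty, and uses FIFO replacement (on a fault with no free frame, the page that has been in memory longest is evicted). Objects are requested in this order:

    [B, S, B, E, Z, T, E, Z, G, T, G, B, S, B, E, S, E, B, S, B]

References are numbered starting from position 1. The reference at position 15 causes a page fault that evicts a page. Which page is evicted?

B

pos 1: B -> miss, frames {B}
pos 2: S -> miss, frames {B,S}
pos 3: B -> hit
pos 4: E -> miss, evict B, frames {S,E}
pos 5: Z -> miss, evict S, frames {E,Z}
pos 6: T -> miss, evict E, frames {Z,T}
pos 7: E -> miss, evict Z, frames {T,E}
pos 8: Z -> miss, evict T, frames {E,Z}
pos 9: G -> miss, evict E, frames {Z,G}
pos 10: T -> miss, evict Z, frames {G,T}
pos 11: G -> hit
pos 12: B -> miss, evict G, frames {T,B}
pos 13: S -> miss, evict T, frames {B,S}
pos 14: B -> hit
pos 15: E -> miss, evict B, frames {S,E}
At position 15, page B is evicted.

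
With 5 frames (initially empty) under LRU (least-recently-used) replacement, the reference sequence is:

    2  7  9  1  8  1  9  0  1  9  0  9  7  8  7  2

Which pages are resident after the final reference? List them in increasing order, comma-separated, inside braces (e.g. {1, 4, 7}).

{0, 2, 7, 8, 9}

2 -> miss, frames [2]
7 -> miss, frames [2, 7]
9 -> miss, frames [2, 7, 9]
1 -> miss, frames [2, 7, 9, 1]
8 -> miss, frames [2, 7, 9, 1, 8]
1 -> hit
9 -> hit
0 -> miss, evict 2, frames [7, 8, 1, 9, 0]
1 -> hit
9 -> hit
0 -> hit
9 -> hit
7 -> hit
8 -> hit
7 -> hit
2 -> miss, evict 1, frames [0, 9, 8, 7, 2]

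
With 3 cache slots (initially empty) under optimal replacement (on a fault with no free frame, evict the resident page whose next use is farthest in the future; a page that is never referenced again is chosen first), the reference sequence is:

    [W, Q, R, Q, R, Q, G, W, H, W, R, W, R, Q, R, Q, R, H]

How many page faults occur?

W → fault, frames (W)
Q → fault, frames (W Q)
R → fault, frames (W Q R)
Q → hit
R → hit
Q → hit
G → fault, evict Q, frames (W R G)
W → hit
H → fault, evict G, frames (W R H)
W → hit
R → hit
W → hit
R → hit
Q → fault, evict W, frames (R H Q)
R → hit
Q → hit
R → hit
H → hit
Page faults: 6.

6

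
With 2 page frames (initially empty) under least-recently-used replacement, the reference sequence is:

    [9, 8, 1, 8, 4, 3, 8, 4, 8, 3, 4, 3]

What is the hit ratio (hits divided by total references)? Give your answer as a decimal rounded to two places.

9: miss, frames [9]
8: miss, frames [9, 8]
1: miss, evict 9, frames [8, 1]
8: hit
4: miss, evict 1, frames [8, 4]
3: miss, evict 8, frames [4, 3]
8: miss, evict 4, frames [3, 8]
4: miss, evict 3, frames [8, 4]
8: hit
3: miss, evict 4, frames [8, 3]
4: miss, evict 8, frames [3, 4]
3: hit
Hits: 3 of 12 references → 3/12 = 0.2500.

0.25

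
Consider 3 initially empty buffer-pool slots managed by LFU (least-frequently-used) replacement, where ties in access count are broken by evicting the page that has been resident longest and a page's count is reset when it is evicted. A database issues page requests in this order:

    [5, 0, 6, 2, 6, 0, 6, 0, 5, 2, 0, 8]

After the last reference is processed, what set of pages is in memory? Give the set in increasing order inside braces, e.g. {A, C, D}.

{0, 6, 8}

5: miss, frames (5)
0: miss, frames (5 0)
6: miss, frames (5 0 6)
2: miss, evict 5, frames (0 6 2)
6: hit
0: hit
6: hit
0: hit
5: miss, evict 2, frames (0 6 5)
2: miss, evict 5, frames (0 6 2)
0: hit
8: miss, evict 2, frames (0 6 8)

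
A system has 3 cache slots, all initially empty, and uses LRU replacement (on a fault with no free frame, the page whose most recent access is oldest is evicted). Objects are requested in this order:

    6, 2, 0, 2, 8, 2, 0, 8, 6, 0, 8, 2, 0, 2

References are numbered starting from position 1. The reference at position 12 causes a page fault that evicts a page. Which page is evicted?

6

pos 1: 6 -> fault, frames (6)
pos 2: 2 -> fault, frames (6 2)
pos 3: 0 -> fault, frames (6 2 0)
pos 4: 2 -> hit
pos 5: 8 -> fault, evict 6, frames (0 2 8)
pos 6: 2 -> hit
pos 7: 0 -> hit
pos 8: 8 -> hit
pos 9: 6 -> fault, evict 2, frames (0 8 6)
pos 10: 0 -> hit
pos 11: 8 -> hit
pos 12: 2 -> fault, evict 6, frames (0 8 2)
At position 12, page 6 is evicted.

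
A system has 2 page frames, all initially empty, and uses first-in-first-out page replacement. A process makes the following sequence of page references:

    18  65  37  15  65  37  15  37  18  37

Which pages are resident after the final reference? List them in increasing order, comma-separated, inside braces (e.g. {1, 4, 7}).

{18, 37}

18 → fault, frames (18)
65 → fault, frames (18 65)
37 → fault, evict 18, frames (65 37)
15 → fault, evict 65, frames (37 15)
65 → fault, evict 37, frames (15 65)
37 → fault, evict 15, frames (65 37)
15 → fault, evict 65, frames (37 15)
37 → hit
18 → fault, evict 37, frames (15 18)
37 → fault, evict 15, frames (18 37)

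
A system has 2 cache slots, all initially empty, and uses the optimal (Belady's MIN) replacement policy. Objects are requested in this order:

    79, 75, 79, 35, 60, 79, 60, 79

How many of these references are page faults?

4

79: fault, frames (79)
75: fault, frames (79 75)
79: hit
35: fault, evict 75, frames (79 35)
60: fault, evict 35, frames (79 60)
79: hit
60: hit
79: hit
Page faults: 4.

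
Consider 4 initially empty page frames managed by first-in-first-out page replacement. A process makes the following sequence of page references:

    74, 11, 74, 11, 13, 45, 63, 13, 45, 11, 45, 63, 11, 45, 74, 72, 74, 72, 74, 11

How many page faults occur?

74 -> miss, frames {74}
11 -> miss, frames {74,11}
74 -> hit
11 -> hit
13 -> miss, frames {74,11,13}
45 -> miss, frames {74,11,13,45}
63 -> miss, evict 74, frames {11,13,45,63}
13 -> hit
45 -> hit
11 -> hit
45 -> hit
63 -> hit
11 -> hit
45 -> hit
74 -> miss, evict 11, frames {13,45,63,74}
72 -> miss, evict 13, frames {45,63,74,72}
74 -> hit
72 -> hit
74 -> hit
11 -> miss, evict 45, frames {63,74,72,11}
Page faults: 8.

8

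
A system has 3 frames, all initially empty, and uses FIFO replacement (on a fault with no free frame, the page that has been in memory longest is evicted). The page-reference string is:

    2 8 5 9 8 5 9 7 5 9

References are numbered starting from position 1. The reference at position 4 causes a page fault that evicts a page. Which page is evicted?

pos 1: 2: miss, frames {2}
pos 2: 8: miss, frames {2,8}
pos 3: 5: miss, frames {2,8,5}
pos 4: 9: miss, evict 2, frames {8,5,9}
At position 4, page 2 is evicted.

2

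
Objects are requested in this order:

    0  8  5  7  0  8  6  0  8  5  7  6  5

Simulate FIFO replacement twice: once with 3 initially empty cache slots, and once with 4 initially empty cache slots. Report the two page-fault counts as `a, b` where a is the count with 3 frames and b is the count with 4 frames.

9, 10

3 frames: F F F F F F F . . F F . . → 9 faults.
4 frames: F F F F . . F F F F F F . → 10 faults.
10 > 9: adding a frame increased faults — Belady's anomaly.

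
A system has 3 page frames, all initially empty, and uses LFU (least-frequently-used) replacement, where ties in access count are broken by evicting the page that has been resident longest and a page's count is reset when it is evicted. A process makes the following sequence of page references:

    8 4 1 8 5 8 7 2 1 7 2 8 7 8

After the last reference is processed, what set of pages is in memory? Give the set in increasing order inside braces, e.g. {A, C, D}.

{2, 7, 8}

8 → fault, frames {8}
4 → fault, frames {8,4}
1 → fault, frames {8,4,1}
8 → hit
5 → fault, evict 4, frames {8,1,5}
8 → hit
7 → fault, evict 1, frames {8,5,7}
2 → fault, evict 5, frames {8,7,2}
1 → fault, evict 7, frames {8,2,1}
7 → fault, evict 2, frames {8,1,7}
2 → fault, evict 1, frames {8,7,2}
8 → hit
7 → hit
8 → hit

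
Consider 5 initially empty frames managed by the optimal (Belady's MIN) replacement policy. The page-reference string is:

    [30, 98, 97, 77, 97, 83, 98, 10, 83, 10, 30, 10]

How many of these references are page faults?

6

30 → miss, frames [30]
98 → miss, frames [30, 98]
97 → miss, frames [30, 98, 97]
77 → miss, frames [30, 98, 97, 77]
97 → hit
83 → miss, frames [30, 98, 97, 77, 83]
98 → hit
10 → miss, evict 77, frames [30, 98, 97, 83, 10]
83 → hit
10 → hit
30 → hit
10 → hit
Page faults: 6.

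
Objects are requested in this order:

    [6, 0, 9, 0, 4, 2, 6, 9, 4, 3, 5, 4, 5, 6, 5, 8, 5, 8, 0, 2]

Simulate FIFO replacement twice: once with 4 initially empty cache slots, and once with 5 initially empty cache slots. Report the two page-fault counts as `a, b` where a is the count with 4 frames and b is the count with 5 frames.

4 frames: F F F . F F F . . F F F . . . F . . F F → 12 faults.
5 frames: F F F . F F . . . F F . . F . F . . F F → 11 faults.
11 < 12: adding a frame reduced faults, as is typical.

12, 11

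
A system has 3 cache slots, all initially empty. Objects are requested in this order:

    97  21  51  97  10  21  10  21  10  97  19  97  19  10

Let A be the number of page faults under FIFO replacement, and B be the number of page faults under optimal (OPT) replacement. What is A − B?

1

Under FIFO: F F F . F . . . . F F . . . → 6 faults.
Under OPT: F F F . F . . . . . F . . . → 5 faults.
A − B = 6 − 5 = 1.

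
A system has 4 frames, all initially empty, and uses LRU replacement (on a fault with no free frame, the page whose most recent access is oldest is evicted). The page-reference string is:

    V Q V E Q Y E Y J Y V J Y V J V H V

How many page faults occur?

V: miss, frames {V}
Q: miss, frames {V,Q}
V: hit
E: miss, frames {Q,V,E}
Q: hit
Y: miss, frames {V,E,Q,Y}
E: hit
Y: hit
J: miss, evict V, frames {Q,E,Y,J}
Y: hit
V: miss, evict Q, frames {E,J,Y,V}
J: hit
Y: hit
V: hit
J: hit
V: hit
H: miss, evict E, frames {Y,J,V,H}
V: hit
Page faults: 7.

7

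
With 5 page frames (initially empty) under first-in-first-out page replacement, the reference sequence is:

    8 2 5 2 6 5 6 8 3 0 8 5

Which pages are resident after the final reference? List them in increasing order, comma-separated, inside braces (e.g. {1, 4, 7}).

{0, 3, 5, 6, 8}

8 → fault, frames {8}
2 → fault, frames {8,2}
5 → fault, frames {8,2,5}
2 → hit
6 → fault, frames {8,2,5,6}
5 → hit
6 → hit
8 → hit
3 → fault, frames {8,2,5,6,3}
0 → fault, evict 8, frames {2,5,6,3,0}
8 → fault, evict 2, frames {5,6,3,0,8}
5 → hit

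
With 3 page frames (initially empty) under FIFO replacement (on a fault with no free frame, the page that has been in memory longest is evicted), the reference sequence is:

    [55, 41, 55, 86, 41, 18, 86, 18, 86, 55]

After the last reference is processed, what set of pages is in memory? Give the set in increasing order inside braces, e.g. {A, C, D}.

55 → miss, frames (55)
41 → miss, frames (55 41)
55 → hit
86 → miss, frames (55 41 86)
41 → hit
18 → miss, evict 55, frames (41 86 18)
86 → hit
18 → hit
86 → hit
55 → miss, evict 41, frames (86 18 55)

{18, 55, 86}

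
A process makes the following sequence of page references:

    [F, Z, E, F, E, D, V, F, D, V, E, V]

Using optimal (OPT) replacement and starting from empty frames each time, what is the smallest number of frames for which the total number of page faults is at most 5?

4

f=1: 12 faults
f=2: 7 faults
f=3: 6 faults
f=4: 5 faults
f=5: 5 faults
Smallest f with faults ≤ 5 is 4.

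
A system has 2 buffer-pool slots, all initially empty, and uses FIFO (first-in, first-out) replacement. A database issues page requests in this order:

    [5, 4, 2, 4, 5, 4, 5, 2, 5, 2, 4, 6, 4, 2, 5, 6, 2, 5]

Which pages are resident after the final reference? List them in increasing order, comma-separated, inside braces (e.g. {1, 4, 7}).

5 → fault, frames (5)
4 → fault, frames (5 4)
2 → fault, evict 5, frames (4 2)
4 → hit
5 → fault, evict 4, frames (2 5)
4 → fault, evict 2, frames (5 4)
5 → hit
2 → fault, evict 5, frames (4 2)
5 → fault, evict 4, frames (2 5)
2 → hit
4 → fault, evict 2, frames (5 4)
6 → fault, evict 5, frames (4 6)
4 → hit
2 → fault, evict 4, frames (6 2)
5 → fault, evict 6, frames (2 5)
6 → fault, evict 2, frames (5 6)
2 → fault, evict 5, frames (6 2)
5 → fault, evict 6, frames (2 5)

{2, 5}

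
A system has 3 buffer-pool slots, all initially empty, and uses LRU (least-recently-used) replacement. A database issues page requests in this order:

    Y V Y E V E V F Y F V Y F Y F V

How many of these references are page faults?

5

Y: fault, frames {Y}
V: fault, frames {Y,V}
Y: hit
E: fault, frames {V,Y,E}
V: hit
E: hit
V: hit
F: fault, evict Y, frames {E,V,F}
Y: fault, evict E, frames {V,F,Y}
F: hit
V: hit
Y: hit
F: hit
Y: hit
F: hit
V: hit
Page faults: 5.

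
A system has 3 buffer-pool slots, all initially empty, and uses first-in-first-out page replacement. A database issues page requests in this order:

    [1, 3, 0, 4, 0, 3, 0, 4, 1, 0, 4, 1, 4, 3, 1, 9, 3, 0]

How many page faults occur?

8

1: fault, frames {1}
3: fault, frames {1,3}
0: fault, frames {1,3,0}
4: fault, evict 1, frames {3,0,4}
0: hit
3: hit
0: hit
4: hit
1: fault, evict 3, frames {0,4,1}
0: hit
4: hit
1: hit
4: hit
3: fault, evict 0, frames {4,1,3}
1: hit
9: fault, evict 4, frames {1,3,9}
3: hit
0: fault, evict 1, frames {3,9,0}
Page faults: 8.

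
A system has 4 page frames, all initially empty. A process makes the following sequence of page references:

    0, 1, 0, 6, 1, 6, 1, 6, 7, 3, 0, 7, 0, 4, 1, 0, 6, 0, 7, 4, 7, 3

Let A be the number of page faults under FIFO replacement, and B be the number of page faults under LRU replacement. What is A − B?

Under FIFO: F F . F . . . . F F F . . F F . F . F . . F → 11 faults.
Under LRU: F F . F . . . . F F F . . F F . F . F F . F → 12 faults.
A − B = 11 − 12 = -1.

-1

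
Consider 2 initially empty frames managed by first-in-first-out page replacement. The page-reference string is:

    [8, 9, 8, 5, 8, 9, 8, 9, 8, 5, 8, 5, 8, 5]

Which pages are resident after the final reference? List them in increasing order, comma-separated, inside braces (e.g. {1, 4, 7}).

{5, 8}

8 → fault, frames (8)
9 → fault, frames (8 9)
8 → hit
5 → fault, evict 8, frames (9 5)
8 → fault, evict 9, frames (5 8)
9 → fault, evict 5, frames (8 9)
8 → hit
9 → hit
8 → hit
5 → fault, evict 8, frames (9 5)
8 → fault, evict 9, frames (5 8)
5 → hit
8 → hit
5 → hit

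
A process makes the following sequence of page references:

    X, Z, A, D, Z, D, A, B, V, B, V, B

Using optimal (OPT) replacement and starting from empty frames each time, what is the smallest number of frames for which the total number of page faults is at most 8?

f=1: 12 faults
f=2: 7 faults
f=3: 6 faults
f=4: 6 faults
f=5: 6 faults
f=6: 6 faults
Smallest f with faults ≤ 8 is 2.

2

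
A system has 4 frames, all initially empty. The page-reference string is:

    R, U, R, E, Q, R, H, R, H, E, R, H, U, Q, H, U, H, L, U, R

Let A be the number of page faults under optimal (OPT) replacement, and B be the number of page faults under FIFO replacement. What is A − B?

Under OPT: F F . F F . F . . . . . . F . . . F . . → 7 faults.
Under FIFO: F F . F F . F F . . . . F . . . . F . . → 8 faults.
A − B = 7 − 8 = -1.

-1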